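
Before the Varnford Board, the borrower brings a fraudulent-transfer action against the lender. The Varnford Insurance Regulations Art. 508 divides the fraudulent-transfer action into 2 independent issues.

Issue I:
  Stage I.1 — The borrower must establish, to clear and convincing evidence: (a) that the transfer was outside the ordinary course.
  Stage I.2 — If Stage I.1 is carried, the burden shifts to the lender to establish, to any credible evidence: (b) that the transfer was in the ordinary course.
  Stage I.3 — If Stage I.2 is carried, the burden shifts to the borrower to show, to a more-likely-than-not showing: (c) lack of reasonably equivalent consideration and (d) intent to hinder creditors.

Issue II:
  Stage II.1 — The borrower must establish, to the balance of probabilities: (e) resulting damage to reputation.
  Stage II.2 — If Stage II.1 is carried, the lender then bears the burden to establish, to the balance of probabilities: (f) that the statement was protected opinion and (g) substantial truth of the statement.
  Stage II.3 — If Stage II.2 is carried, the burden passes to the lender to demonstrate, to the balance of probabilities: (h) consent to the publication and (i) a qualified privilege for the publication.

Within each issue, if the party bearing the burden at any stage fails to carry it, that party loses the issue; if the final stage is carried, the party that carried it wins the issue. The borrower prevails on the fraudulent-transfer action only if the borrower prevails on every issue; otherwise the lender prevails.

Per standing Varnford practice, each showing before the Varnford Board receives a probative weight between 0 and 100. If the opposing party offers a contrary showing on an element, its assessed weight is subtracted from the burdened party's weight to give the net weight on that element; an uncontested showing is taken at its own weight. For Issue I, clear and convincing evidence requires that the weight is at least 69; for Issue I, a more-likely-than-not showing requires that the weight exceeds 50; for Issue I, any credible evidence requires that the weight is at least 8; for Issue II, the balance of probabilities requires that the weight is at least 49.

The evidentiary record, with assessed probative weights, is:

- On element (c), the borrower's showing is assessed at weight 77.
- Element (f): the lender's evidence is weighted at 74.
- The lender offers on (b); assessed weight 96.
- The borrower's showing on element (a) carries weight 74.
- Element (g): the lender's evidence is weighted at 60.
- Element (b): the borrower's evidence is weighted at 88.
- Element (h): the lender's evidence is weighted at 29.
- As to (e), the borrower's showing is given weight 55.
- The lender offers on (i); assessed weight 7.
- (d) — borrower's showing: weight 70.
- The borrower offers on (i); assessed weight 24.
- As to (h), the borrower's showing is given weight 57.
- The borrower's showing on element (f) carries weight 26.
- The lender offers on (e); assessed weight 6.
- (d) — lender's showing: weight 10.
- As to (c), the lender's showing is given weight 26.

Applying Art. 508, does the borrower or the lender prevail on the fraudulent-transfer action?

borrower

— Issue I —
Stage I.1 — burden on borrower; standard: clear and convincing evidence (weight is at least 69).
    (a): 74 ≥ 69 [met]
  Stage I.1 carried; the burden shifts to the lender.
Stage I.2 — burden on lender; standard: any credible evidence (weight is at least 8).
    (b): 96 − 88 = 8 ≥ 8 [met]
  The lender carries Stage I.2; the borrower now bears the burden.
Stage I.3 — burden on borrower; standard: a more-likely-than-not showing (weight exceeds 50).
    (c): 77 − 26 = 51 > 50 [met]
    (d): 70 − 10 = 60 > 50 [met]
  Stage I.3 carried; the final stage is satisfied.
With every stage satisfied, the borrower prevails on this issue.
— Issue II —
At Stage II.1 the borrower must meet the balance of probabilities (weight is at least 49): on (e) the weight is 55 less the opposing 6 gives net 49, which does reach 49, so (e) meets the standard.
  Stage II.1 is satisfied; the onus moves to the lender.
At Stage II.2 the lender must meet the balance of probabilities (weight is at least 49): on (f) the weight is 74 less the opposing 26 gives net 48, < 49, so (f) does not meet the standard; on (g) the weight is 60, ≥ 49, so (g) meets the standard.
  The lender does not carry Stage II.2.
So the borrower prevails on this issue.
Per-issue: Issue I → borrower; Issue II → borrower. The borrower must prevail on every issue; overall, the borrower prevails.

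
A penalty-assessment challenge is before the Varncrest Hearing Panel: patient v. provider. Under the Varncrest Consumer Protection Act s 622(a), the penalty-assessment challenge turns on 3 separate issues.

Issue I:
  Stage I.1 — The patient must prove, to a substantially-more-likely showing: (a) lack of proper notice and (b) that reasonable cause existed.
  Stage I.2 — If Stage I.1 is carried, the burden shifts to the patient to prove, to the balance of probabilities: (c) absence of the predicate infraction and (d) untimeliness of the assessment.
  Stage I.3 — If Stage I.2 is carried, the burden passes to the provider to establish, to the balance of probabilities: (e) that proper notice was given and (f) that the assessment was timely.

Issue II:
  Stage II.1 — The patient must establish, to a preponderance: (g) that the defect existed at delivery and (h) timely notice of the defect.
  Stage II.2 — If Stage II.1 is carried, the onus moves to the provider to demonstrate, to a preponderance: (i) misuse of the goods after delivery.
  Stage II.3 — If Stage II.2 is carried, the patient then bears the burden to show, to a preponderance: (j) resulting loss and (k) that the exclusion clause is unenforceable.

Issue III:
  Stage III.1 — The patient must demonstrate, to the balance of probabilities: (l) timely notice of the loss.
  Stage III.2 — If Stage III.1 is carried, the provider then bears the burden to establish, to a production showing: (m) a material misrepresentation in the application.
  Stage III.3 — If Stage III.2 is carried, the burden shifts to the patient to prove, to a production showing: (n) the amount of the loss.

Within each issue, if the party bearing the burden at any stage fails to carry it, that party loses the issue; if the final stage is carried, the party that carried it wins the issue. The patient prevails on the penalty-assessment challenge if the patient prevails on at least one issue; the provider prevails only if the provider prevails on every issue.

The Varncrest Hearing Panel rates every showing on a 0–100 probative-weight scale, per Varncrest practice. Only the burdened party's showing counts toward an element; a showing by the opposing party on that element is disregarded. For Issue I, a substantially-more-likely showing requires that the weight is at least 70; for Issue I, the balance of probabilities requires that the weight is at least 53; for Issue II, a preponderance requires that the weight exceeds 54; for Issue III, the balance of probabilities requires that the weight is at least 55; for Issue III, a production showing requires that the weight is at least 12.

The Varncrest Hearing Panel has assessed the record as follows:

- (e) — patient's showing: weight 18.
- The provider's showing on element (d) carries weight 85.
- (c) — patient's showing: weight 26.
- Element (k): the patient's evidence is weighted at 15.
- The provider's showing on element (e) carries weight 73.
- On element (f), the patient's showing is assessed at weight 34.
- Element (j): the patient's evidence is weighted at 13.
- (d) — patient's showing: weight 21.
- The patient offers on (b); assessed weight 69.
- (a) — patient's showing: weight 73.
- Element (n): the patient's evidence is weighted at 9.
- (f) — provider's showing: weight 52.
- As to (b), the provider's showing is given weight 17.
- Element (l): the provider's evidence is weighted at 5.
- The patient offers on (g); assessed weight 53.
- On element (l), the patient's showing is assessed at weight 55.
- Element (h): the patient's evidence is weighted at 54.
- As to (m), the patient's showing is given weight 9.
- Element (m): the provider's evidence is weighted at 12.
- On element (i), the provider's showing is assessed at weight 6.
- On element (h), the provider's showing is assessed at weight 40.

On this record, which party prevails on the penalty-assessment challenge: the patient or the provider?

— Issue I —
At Stage I.1 the patient must meet a substantially-more-likely showing (weight is at least 70): on (a) the weight is 73, which does reach 70, so (a) meets the standard; on (b) the weight is 69 (the provider's 17 is given no effect), < 70, so (b) does not meet the standard.
  The patient does not carry Stage I.1.
The analysis ends at Stage I.1; the provider prevails on this issue.
— Issue II —
At Stage II.1 the patient must meet a preponderance (weight exceeds 54): on (g) the weight is 53, ≤ 54, so (g) does not meet the standard; on (h) the weight is 54 (the provider's 40 is given no effect), ≤ 54, so (h) does not meet the standard.
  The patient does not carry Stage II.1.
The provider prevails on this issue.
— Issue III —
At Stage III.1 the patient must meet the balance of probabilities (weight is at least 55): on (l) the weight is 55 (the provider's 5 is given no effect), which does reach 55, so (l) meets the standard.
  Stage III.1 carried; the burden shifts to the provider.
At Stage III.2 the provider must meet a production showing (weight is at least 12): on (m) the weight is 12 (the patient's 9 is given no effect), ≥ 12, so (m) meets the standard.
  All elements met. The burden passes to the patient.
At Stage III.3 the patient must meet a production showing (weight is at least 12): on (n) the weight is 9, which does not reach 12, so (n) does not meet the standard.
  Stage III.3 not carried; the patient fails its burden.
The analysis ends at Stage III.3; the provider prevails on this issue.
Per-issue: Issue I → provider; Issue II → provider; Issue III → provider. The patient must prevail on at least one issue; overall, the provider prevails.

provider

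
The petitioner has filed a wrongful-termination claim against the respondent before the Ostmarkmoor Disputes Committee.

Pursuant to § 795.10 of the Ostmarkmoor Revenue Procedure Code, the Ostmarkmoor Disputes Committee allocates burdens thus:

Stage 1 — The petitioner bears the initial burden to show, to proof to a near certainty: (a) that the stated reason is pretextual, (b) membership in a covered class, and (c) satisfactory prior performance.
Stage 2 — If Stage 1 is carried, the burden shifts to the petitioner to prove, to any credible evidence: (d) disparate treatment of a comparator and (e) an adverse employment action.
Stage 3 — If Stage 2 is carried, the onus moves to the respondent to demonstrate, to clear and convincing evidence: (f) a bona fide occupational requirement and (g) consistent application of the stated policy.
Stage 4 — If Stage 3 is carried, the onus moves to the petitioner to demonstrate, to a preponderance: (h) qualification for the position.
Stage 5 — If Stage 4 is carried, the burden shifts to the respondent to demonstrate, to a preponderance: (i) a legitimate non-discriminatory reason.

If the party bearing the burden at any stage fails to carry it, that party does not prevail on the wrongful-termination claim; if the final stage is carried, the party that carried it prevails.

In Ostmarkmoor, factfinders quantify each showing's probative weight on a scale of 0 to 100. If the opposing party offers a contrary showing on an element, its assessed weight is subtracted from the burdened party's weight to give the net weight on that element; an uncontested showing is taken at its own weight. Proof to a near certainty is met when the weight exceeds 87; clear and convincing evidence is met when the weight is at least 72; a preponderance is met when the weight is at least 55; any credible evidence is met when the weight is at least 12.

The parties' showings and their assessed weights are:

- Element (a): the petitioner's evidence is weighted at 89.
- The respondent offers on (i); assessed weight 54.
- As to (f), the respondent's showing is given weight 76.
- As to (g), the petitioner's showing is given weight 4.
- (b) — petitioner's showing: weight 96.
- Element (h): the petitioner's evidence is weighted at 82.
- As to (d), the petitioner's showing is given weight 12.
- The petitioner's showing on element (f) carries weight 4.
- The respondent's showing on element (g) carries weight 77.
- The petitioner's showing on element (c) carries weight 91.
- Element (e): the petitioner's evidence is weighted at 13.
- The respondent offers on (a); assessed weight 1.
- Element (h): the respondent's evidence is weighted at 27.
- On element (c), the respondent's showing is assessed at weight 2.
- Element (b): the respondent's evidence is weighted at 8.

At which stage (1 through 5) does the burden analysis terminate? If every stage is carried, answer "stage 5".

stage 5

Stage 1 (petitioner, proof to a near certainty, weight exceeds 87): (a) net 89−1=88 > 87 — meets; (b) net 96−8=88 > 87 — meets; (c) net 91−2=89 > 87 — meets.
  Stage 1 carried; the burden remains with the petitioner.
Stage 2 (petitioner, any credible evidence, weight is at least 12): (d) 12 ≥ 12 — meets; (e) 13 ≥ 12 — meets.
  All elements met. The burden passes to the respondent.
Stage 3 (respondent, clear and convincing evidence, weight is at least 72): (f) net 76−4=72 ≥ 72 — meets; (g) net 77−4=73 ≥ 72 — meets.
  All elements met. The burden passes to the petitioner.
Stage 4 (petitioner, a preponderance, weight is at least 55): (h) net 82−27=55 ≥ 55 — meets.
  The petitioner carries Stage 4; the respondent now bears the burden.
Stage 5 (respondent, a preponderance, weight is at least 55): (i) 54 < 55 — fails.
  Stage 5 not carried; the respondent fails its burden.
The petitioner prevails.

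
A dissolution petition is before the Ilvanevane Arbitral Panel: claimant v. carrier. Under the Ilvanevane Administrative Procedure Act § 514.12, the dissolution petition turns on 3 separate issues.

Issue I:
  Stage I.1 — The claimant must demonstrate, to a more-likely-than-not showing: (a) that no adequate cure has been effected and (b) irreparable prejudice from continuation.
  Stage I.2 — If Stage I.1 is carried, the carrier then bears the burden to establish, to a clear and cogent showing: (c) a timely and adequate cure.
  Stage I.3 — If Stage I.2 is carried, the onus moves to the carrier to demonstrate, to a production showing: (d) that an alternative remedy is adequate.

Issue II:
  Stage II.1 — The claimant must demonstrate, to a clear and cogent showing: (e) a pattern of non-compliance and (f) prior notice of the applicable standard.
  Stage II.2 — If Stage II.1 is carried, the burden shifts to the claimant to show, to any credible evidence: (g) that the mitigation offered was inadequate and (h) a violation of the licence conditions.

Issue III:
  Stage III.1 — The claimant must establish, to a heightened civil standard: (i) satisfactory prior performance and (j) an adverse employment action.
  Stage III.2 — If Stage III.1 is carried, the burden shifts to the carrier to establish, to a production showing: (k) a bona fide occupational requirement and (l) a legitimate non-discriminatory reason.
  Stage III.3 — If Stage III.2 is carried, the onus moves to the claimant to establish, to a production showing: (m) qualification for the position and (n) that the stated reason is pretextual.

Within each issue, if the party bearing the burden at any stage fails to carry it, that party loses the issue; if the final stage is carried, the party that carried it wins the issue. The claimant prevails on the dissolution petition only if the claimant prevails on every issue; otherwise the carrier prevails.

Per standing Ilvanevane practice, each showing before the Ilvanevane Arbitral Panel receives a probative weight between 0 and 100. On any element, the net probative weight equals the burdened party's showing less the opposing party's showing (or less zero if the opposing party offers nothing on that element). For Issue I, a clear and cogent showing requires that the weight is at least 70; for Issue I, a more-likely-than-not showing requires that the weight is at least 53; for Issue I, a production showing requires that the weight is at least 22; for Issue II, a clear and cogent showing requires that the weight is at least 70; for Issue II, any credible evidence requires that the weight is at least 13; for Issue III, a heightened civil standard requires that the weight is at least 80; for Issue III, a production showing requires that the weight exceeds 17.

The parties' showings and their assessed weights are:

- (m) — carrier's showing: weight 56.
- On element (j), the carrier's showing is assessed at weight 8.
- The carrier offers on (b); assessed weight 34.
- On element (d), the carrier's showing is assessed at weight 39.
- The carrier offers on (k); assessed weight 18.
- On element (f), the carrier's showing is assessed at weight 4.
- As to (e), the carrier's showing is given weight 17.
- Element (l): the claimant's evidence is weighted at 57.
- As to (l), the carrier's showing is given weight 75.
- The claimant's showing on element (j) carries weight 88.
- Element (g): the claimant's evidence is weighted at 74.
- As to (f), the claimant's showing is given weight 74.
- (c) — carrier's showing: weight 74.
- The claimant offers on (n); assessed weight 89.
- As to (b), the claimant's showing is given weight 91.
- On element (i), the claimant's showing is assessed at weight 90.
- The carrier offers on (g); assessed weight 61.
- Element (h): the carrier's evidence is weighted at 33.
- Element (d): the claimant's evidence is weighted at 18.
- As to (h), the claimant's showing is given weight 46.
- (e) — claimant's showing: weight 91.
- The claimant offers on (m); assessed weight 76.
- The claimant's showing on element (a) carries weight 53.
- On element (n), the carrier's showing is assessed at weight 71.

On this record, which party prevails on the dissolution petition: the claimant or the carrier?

— Issue I —
Stage I.1 (claimant, a more-likely-than-not showing, weight is at least 53): (a) 53 ≥ 53 — meets; (b) net 91−34=57 ≥ 53 — meets.
  The claimant carries Stage I.1; the carrier now bears the burden.
Stage I.2 (carrier, a clear and cogent showing, weight is at least 70): (c) 74 ≥ 70 — meets.
  Stage I.2 is satisfied; the carrier continues to bear the burden.
Stage I.3 (carrier, a production showing, weight is at least 22): (d) net 39−18=21 < 22 — fails.
  Stage I.3 not carried; the carrier fails its burden.
The claimant prevails on this issue.
— Issue II —
Stage II.1 (claimant, a clear and cogent showing, weight is at least 70): (e) net 91−17=74 ≥ 70 — meets; (f) net 74−4=70 ≥ 70 — meets.
  Stage II.1 carried; the burden remains with the claimant.
Stage II.2 (claimant, any credible evidence, weight is at least 13): (g) net 74−61=13 ≥ 13 — meets; (h) net 46−33=13 ≥ 13 — meets.
  All elements met at the final stage.
With every stage satisfied, the claimant prevails on this issue.
— Issue III —
At Stage III.1 the claimant must meet a heightened civil standard (weight is at least 80): on (i) the weight is 90, which does reach 80, so (i) meets the standard; on (j) the weight is 88 less the opposing 8 gives net 80, ≥ 80, so (j) meets the standard.
  Stage III.1 is satisfied; the onus moves to the carrier.
At Stage III.2 the carrier must meet a production showing (weight exceeds 17): on (k) the weight is 18, > 17, so (k) meets the standard; on (l) the weight is 75 less the opposing 57 gives net 18, which does exceed 17, so (l) meets the standard.
  Stage III.2 is satisfied; the onus moves to the claimant.
At Stage III.3 the claimant must meet a production showing (weight exceeds 17): on (m) the weight is 76 less the opposing 56 gives net 20, > 17, so (m) meets the standard; on (n) the weight is 89 less the opposing 71 gives net 18, > 17, so (n) meets the standard.
  All elements met at the final stage.
With every stage satisfied, the claimant prevails on this issue.
Per-issue: Issue I → claimant; Issue II → claimant; Issue III → claimant. The claimant must prevail on every issue; overall, the claimant prevails.

claimant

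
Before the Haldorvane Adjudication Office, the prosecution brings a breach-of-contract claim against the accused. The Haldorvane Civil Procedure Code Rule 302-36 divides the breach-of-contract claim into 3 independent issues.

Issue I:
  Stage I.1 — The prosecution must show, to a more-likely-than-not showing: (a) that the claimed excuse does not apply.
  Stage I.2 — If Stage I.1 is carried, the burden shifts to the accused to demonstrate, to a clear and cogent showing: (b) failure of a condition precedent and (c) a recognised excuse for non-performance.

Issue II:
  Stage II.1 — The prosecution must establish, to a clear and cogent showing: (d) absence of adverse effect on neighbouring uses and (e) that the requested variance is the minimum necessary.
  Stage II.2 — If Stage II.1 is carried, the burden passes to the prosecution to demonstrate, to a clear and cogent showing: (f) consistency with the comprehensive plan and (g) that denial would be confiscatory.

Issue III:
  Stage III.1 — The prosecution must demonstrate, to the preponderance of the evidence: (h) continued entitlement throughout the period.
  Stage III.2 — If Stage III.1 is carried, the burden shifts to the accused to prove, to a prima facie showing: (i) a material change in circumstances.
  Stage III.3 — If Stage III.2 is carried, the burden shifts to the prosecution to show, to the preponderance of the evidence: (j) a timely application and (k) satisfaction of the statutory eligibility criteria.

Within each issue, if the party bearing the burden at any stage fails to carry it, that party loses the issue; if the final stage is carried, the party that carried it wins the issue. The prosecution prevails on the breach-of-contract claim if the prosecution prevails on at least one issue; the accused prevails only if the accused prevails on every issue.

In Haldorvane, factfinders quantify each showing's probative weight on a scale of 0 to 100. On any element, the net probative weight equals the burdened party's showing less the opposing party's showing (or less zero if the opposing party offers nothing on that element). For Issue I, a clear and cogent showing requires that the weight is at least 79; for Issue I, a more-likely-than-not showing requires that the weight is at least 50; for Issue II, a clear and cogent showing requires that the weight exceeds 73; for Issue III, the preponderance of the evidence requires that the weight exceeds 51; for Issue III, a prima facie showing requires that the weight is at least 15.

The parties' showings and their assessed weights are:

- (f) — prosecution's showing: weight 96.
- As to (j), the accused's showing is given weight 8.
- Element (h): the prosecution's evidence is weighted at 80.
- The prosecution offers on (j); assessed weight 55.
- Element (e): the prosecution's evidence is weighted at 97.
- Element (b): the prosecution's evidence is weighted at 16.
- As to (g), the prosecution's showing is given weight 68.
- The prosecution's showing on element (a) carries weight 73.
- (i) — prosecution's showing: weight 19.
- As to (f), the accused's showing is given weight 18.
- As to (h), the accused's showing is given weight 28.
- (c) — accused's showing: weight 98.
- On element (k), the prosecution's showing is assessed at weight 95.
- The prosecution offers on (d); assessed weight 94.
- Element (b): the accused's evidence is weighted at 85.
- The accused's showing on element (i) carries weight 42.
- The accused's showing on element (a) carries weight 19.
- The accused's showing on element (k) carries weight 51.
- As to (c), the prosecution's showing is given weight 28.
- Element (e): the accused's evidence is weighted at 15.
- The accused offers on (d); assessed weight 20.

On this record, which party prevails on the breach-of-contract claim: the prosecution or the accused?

— Issue I —
Stage I.1 (prosecution, a more-likely-than-not showing, weight is at least 50): (a) net 73−19=54 ≥ 50 — meets.
  Stage I.1 carried; the burden shifts to the accused.
Stage I.2 (accused, a clear and cogent showing, weight is at least 79): (b) net 85−16=69 < 79 — fails; (c) net 98−28=70 < 79 — fails.
  The accused does not carry Stage I.2.
The analysis ends at Stage I.2; the prosecution prevails on this issue.
— Issue II —
Stage II.1 (prosecution, a clear and cogent showing, weight exceeds 73): (d) net 94−20=74 > 73 — meets; (e) net 97−15=82 > 73 — meets.
  Stage II.1 is satisfied; the prosecution continues to bear the burden.
Stage II.2 (prosecution, a clear and cogent showing, weight exceeds 73): (f) net 96−18=78 > 73 — meets; (g) 68 ≤ 73 — fails.
  Stage II.2 not carried; the prosecution fails its burden.
So the accused prevails on this issue.
— Issue III —
Stage III.1 — burden on prosecution; standard: the preponderance of the evidence (weight exceeds 51).
    (h): 80 − 28 = 52 > 51 [met]
  All elements met. The burden passes to the accused.
Stage III.2 — burden on accused; standard: a prima facie showing (weight is at least 15).
    (i): 42 − 19 = 23 ≥ 15 [met]
  Stage III.2 is satisfied; the onus moves to the prosecution.
Stage III.3 — burden on prosecution; standard: the preponderance of the evidence (weight exceeds 51).
    (j): 55 − 8 = 47 ≤ 51 [not met]
    (k): 95 − 51 = 44 ≤ 51 [not met]
  Not every element is met, so the prosecution fails to carry Stage III.3.
So the accused prevails on this issue.
Per-issue: Issue I → prosecution; Issue II → accused; Issue III → accused. The prosecution must prevail on at least one issue; overall, the prosecution prevails.

prosecution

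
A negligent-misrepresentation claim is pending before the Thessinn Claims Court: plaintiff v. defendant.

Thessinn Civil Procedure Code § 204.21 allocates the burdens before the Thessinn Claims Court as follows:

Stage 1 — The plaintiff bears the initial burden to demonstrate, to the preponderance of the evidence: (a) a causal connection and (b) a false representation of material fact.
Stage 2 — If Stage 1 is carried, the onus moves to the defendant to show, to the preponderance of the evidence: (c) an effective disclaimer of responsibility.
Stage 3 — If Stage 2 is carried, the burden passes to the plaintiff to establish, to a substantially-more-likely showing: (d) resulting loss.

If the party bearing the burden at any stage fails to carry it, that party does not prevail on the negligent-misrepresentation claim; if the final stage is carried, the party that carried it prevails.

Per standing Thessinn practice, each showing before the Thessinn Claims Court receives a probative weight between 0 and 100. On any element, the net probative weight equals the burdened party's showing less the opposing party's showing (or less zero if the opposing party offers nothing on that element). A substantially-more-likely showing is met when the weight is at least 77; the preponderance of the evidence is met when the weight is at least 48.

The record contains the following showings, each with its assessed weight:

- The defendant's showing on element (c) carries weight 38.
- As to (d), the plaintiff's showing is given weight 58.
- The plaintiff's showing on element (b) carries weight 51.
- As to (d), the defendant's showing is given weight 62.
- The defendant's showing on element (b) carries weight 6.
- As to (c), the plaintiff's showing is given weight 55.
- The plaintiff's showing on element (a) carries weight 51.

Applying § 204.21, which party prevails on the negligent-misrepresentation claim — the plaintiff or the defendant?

Stage 1 (plaintiff, the preponderance of the evidence, weight is at least 48): (a) 51 ≥ 48 — meets; (b) net 51−6=45 < 48 — fails.
  The plaintiff does not carry Stage 1.
The analysis ends at Stage 1; the defendant prevails.

defendant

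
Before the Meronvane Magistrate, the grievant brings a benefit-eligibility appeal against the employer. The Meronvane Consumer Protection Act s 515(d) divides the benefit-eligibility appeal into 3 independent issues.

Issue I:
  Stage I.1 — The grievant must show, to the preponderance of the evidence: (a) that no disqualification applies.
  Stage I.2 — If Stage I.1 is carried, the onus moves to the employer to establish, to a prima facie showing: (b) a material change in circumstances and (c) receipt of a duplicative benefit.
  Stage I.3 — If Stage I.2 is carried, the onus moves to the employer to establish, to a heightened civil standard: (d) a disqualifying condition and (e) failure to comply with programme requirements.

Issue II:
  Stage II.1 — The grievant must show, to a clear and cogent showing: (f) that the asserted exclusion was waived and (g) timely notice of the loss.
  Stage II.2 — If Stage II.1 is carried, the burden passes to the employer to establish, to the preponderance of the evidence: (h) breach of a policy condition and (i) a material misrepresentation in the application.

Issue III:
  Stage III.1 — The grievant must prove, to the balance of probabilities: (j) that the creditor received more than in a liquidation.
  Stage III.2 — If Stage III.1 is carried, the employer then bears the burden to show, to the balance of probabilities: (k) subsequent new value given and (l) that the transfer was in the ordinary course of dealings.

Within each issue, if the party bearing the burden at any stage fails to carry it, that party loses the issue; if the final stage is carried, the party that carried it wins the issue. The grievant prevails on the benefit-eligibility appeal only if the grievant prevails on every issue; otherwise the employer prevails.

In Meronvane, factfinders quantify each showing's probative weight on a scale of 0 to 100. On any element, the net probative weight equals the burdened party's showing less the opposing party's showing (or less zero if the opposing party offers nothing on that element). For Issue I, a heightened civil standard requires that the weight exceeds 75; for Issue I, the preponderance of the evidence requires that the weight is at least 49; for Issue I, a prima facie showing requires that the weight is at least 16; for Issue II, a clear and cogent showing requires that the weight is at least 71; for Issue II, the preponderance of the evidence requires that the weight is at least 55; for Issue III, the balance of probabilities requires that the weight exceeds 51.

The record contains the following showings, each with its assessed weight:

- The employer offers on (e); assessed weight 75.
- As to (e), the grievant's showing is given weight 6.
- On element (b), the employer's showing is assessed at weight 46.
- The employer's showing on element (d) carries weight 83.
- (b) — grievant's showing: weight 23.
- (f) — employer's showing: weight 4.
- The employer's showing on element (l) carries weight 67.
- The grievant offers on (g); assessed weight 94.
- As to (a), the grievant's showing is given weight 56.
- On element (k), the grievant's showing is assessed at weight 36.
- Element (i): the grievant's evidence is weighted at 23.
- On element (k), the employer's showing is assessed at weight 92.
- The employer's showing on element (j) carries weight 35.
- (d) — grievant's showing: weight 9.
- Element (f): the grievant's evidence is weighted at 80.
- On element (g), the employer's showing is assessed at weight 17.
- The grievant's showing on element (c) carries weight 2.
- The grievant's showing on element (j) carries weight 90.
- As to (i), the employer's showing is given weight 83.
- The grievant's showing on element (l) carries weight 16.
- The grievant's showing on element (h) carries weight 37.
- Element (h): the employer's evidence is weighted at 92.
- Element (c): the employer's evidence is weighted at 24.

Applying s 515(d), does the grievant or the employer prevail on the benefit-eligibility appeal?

— Issue I —
Stage I.1 (grievant, the preponderance of the evidence, weight is at least 49): (a) 56 ≥ 49 — meets.
  The grievant carries Stage I.1; the employer now bears the burden.
Stage I.2 (employer, a prima facie showing, weight is at least 16): (b) net 46−23=23 ≥ 16 — meets; (c) net 24−2=22 ≥ 16 — meets.
  Stage I.2 is satisfied; the employer continues to bear the burden.
Stage I.3 (employer, a heightened civil standard, weight exceeds 75): (d) net 83−9=74 ≤ 75 — fails; (e) net 75−6=69 ≤ 75 — fails.
  Not every element is met, so the employer fails to carry Stage I.3.
The analysis ends at Stage I.3; the grievant prevails on this issue.
— Issue II —
Stage II.1 (grievant, a clear and cogent showing, weight is at least 71): (f) net 80−4=76 ≥ 71 — meets; (g) net 94−17=77 ≥ 71 — meets.
  All elements met. The burden passes to the employer.
Stage II.2 (employer, the preponderance of the evidence, weight is at least 55): (h) net 92−37=55 ≥ 55 — meets; (i) net 83−23=60 ≥ 55 — meets.
  All elements met at the final stage.
With every stage satisfied, the employer prevails on this issue.
— Issue III —
Stage III.1 — burden on grievant; standard: the balance of probabilities (weight exceeds 51).
    (j): 90 − 35 = 55 > 51 [met]
  Stage III.1 carried; the burden shifts to the employer.
Stage III.2 — burden on employer; standard: the balance of probabilities (weight exceeds 51).
    (k): 92 − 36 = 56 > 51 [met]
    (l): 67 − 16 = 51 ≤ 51 [not met]
  Stage III.2 not carried; the employer fails its burden.
The grievant prevails on this issue.
Per-issue: Issue I → grievant; Issue II → employer; Issue III → grievant. The grievant must prevail on every issue; overall, the employer prevails.

employer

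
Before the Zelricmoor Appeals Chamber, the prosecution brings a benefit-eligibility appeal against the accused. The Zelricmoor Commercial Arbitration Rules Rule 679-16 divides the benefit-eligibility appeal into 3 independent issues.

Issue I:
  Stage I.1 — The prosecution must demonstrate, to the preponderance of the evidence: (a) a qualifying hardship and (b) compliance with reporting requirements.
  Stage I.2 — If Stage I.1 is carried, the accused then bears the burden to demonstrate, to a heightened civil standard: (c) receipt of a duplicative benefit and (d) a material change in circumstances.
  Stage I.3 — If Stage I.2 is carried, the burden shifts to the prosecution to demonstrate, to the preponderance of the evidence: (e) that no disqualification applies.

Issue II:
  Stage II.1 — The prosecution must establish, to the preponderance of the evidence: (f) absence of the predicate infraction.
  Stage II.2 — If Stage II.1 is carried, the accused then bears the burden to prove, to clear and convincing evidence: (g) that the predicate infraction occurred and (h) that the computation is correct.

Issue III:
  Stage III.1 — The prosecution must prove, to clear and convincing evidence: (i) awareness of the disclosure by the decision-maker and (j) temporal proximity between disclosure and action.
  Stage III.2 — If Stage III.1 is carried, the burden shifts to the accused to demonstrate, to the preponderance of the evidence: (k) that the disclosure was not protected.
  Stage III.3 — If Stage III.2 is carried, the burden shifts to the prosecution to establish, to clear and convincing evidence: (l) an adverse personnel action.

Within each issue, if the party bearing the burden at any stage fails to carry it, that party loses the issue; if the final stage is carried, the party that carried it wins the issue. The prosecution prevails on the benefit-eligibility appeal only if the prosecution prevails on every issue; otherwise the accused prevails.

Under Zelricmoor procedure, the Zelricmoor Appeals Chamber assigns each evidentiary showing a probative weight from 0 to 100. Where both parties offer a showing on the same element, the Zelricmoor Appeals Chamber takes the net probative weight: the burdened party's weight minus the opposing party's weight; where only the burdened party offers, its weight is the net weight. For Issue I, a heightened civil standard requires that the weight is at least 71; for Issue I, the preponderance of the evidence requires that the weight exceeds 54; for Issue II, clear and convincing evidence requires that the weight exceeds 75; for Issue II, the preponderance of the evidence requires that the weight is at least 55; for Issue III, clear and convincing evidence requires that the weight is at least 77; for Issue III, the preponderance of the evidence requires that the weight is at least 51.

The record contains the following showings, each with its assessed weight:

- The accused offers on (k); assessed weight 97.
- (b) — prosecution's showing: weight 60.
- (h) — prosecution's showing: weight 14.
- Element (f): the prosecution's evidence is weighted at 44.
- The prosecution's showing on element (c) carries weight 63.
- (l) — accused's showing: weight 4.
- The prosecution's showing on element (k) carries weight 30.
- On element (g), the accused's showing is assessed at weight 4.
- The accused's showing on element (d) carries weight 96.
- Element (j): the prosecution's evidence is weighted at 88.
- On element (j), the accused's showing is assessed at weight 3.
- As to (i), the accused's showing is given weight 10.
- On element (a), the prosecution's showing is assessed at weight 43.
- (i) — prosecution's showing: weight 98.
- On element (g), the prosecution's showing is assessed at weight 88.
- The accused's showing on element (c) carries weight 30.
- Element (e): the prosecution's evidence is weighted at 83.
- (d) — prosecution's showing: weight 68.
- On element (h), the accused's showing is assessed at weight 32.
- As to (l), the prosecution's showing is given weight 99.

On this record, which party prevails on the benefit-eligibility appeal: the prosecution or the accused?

accused

— Issue I —
Stage I.1 — burden on prosecution; standard: the preponderance of the evidence (weight exceeds 54).
    (a): 43 ≤ 54 [not met]
    (b): 60 > 54 [met]
  The prosecution does not carry Stage I.1.
The analysis ends at Stage I.1; the accused prevails on this issue.
— Issue II —
Stage II.1 — burden on prosecution; standard: the preponderance of the evidence (weight is at least 55).
    (f): 44 < 55 [not met]
  The prosecution does not carry Stage II.1.
The analysis ends at Stage II.1; the accused prevails on this issue.
— Issue III —
Stage III.1 (prosecution, clear and convincing evidence, weight is at least 77): (i) net 98−10=88 ≥ 77 — meets; (j) net 88−3=85 ≥ 77 — meets.
  All elements met. The burden passes to the accused.
Stage III.2 (accused, the preponderance of the evidence, weight is at least 51): (k) net 97−30=67 ≥ 51 — meets.
  Stage III.2 is satisfied; the onus moves to the prosecution.
Stage III.3 (prosecution, clear and convincing evidence, weight is at least 77): (l) net 99−4=95 ≥ 77 — meets.
  The prosecution carries the last stage.
Every stage carried; the prosecution prevails on this issue.
Per-issue: Issue I → accused; Issue II → accused; Issue III → prosecution. The prosecution must prevail on every issue; overall, the accused prevails.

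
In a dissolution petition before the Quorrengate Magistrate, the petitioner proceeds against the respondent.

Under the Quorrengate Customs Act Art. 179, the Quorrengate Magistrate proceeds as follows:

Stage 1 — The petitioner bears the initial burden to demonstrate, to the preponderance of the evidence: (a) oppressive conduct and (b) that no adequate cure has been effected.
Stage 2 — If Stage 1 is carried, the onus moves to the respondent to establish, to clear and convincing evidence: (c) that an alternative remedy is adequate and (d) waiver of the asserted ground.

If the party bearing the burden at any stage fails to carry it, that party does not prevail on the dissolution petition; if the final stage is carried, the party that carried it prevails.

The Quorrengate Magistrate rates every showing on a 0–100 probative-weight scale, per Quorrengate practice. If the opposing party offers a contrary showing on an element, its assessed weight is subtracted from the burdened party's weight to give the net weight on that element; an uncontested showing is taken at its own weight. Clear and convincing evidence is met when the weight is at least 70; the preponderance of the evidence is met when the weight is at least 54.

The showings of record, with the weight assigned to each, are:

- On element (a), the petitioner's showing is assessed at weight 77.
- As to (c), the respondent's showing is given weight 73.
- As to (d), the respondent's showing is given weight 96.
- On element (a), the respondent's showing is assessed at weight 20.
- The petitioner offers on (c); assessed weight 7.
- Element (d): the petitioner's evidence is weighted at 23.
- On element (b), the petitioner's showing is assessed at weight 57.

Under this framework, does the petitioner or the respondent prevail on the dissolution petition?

petitioner

At Stage 1 the petitioner must meet the preponderance of the evidence (weight is at least 54): on (a) the weight is 77 less the opposing 20 gives net 57, ≥ 54, so (a) meets the standard; on (b) the weight is 57, ≥ 54, so (b) meets the standard.
  Stage 1 carried; the burden shifts to the respondent.
At Stage 2 the respondent must meet clear and convincing evidence (weight is at least 70): on (c) the weight is 73 less the opposing 7 gives net 66, which does not reach 70, so (c) does not meet the standard; on (d) the weight is 96 less the opposing 23 gives net 73, ≥ 70, so (d) meets the standard.
  Not every element is met, so the respondent fails to carry Stage 2.
The analysis ends at Stage 2; the petitioner prevails.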